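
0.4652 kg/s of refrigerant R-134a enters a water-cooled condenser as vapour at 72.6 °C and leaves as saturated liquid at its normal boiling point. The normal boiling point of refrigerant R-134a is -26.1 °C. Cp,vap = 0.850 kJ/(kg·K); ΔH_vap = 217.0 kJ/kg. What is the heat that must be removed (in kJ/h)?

Q_c = 504000 kJ/h

vapour 72.6→-26.1 °C: -83.895 kJ/kg
condensation at -26.1 °C: -217 kJ/kg
Δh = -83.895 + -217 = -300.89 kJ/kg
Q = ṁ·Δh = 0.4652 kg/s × -300.89 kJ/kg = -139.98 kJ/s
|Q| = 139.98 kW = 503910 kJ/h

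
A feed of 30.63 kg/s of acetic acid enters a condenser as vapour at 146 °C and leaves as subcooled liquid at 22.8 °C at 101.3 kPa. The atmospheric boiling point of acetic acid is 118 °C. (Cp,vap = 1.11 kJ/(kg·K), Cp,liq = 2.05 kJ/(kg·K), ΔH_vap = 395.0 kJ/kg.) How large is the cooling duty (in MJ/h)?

Q_c = 68500 MJ/h

vapour 146→118 °C: -31.08 kJ/kg
condensation at 118 °C: -395 kJ/kg
liquid 118→22.8 °C: -195.16 kJ/kg
Δh = -31.08 + -395 + -195.16 = -621.24 kJ/kg
Q = ṁ·Δh = 30.63 kg/s × -621.24 kJ/kg = -19029 kJ/s
|Q| = 19029 kW = 68503 MJ/h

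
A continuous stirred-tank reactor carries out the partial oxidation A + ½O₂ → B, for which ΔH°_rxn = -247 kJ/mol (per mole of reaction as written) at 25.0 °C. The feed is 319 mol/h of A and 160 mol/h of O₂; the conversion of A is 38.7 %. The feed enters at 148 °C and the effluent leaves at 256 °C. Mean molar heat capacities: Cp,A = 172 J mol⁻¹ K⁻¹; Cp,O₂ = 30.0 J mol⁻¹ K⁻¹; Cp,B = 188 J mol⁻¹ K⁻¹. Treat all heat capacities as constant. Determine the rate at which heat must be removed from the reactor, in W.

Extent of reaction ξ = 0.387 × 319 = 123.45 mol/h
Reaction term: ξ·ΔH°_rxn = 123.45 × -247 = -30493 kJ/h
Sensible, feed 148→25 °C: -7339.2 kJ/h
Outlet flows (mol/h): A 195.55, O₂ 98.273, B 123.45
Sensible, products 25→256 °C: 13812 kJ/h
Q = ΔH = -24020 kJ/h = -6.6723 kW
Heat removed = 6672.3 W

Q_out = 6670 W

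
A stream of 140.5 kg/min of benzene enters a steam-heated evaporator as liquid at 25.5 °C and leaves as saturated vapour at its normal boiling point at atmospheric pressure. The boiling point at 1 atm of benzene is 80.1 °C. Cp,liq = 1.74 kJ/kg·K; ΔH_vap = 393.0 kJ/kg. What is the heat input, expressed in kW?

Q = 1140 kW

liquid 25.5→80.1 °C: 95.004 kJ/kg
vaporisation at 80.1 °C: 393 kJ/kg
Δh = 95.004 + 393 = 488 kJ/kg
Q = ṁ·Δh = 140.5 kg/min × 488 kJ/kg = 68565 kJ/min
|Q| = 1142.7 kW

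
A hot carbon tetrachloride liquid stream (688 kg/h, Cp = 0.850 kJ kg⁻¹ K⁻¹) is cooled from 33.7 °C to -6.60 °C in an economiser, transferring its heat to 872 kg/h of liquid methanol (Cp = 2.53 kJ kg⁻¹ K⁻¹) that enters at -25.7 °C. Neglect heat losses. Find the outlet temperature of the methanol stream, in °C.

T_c,out = -15.0 °C

Heat released by hot stream: Q = 688 × 0.850 × (33.7 − -6.60) = 23567 kJ/h
Energy balance on cold side (adiabatic exchanger): Q = ṁ_c·Cp_c·(T_c,out − T_c,in)
T_c,out = -25.7 + 23567/(872 × 2.53) = -15.017 °C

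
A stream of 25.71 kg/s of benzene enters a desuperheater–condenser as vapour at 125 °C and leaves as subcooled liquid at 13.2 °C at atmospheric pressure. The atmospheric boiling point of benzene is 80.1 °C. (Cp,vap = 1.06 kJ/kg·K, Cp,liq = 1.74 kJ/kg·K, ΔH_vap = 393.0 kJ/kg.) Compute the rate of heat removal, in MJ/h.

Q_c = 51600 MJ/h

vapour 125→80.1 °C: -47.594 kJ/kg
condensation at 80.1 °C: -393 kJ/kg
liquid 80.1→13.2 °C: -116.41 kJ/kg
Δh = -47.594 + -393 + -116.41 = -557 kJ/kg
Q = ṁ·Δh = 25.71 kg/s × -557 kJ/kg = -14320 kJ/s
|Q| = 14320 kW = 51554 MJ/h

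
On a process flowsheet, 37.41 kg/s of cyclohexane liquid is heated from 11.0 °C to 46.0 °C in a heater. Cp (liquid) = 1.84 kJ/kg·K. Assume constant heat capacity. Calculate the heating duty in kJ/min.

Q = 145000 kJ/min

Q = ṁ·Cp·ΔT = 37.41 × 1.84 × (46.0 − 11.0) = 2409.2 kJ/s
Heating duty = 144550 kJ/min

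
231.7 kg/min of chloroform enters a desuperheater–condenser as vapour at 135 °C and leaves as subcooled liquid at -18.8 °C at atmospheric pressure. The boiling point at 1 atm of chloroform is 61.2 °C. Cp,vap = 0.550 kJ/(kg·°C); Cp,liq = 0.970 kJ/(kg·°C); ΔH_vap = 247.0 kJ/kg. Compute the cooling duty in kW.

Q_c = 1410 kW

vapour 135→61.2 °C: -40.59 kJ/kg
condensation at 61.2 °C: -247 kJ/kg
liquid 61.2→-18.8 °C: -77.6 kJ/kg
Δh = -40.59 + -247 + -77.6 = -365.19 kJ/kg
Q = ṁ·Δh = 231.7 kg/min × -365.19 kJ/kg = -84615 kJ/min
|Q| = 1410.2 kW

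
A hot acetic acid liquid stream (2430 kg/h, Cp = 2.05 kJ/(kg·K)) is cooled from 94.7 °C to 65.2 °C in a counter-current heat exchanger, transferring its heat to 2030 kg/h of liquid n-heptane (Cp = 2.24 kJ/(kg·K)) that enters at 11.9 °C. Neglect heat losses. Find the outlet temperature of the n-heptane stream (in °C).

Heat released by hot stream: Q = 2430 × 2.05 × (94.7 − 65.2) = 146950 kJ/h
Energy balance on cold side (adiabatic exchanger): Q = ṁ_c·Cp_c·(T_c,out − T_c,in)
T_c,out = 11.9 + 146950/(2030 × 2.24) = 44.218 °C

T_c,out = 44.2 °C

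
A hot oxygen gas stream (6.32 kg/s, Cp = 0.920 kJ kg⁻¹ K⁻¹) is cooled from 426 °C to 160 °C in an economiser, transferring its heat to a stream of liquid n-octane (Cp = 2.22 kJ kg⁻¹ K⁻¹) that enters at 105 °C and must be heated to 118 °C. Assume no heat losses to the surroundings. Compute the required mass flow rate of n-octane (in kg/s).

Heat released by hot stream: Q = 6.32 × 0.920 × (426 − 160) = 1546.6 kJ/s
Energy balance on cold side (adiabatic exchanger): Q = ṁ_c·Cp_c·(T_c,out − T_c,in)
ṁ_c = 1546.6 / [2.22 × (118 − 105)] = 53.591 kg/s

ṁ_c = 53.6 kg/s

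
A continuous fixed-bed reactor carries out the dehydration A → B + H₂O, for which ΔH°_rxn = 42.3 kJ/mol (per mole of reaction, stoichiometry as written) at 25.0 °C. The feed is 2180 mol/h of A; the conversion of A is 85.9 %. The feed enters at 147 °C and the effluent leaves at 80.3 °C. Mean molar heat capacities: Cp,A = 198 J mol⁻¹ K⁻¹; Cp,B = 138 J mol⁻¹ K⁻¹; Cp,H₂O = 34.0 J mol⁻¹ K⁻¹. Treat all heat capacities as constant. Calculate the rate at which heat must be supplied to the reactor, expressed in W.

Extent of reaction ξ = 0.859 × 2180 = 1872.6 mol/h
Reaction term: ξ·ΔH°_rxn = 1872.6 × 42.3 = 79212 kJ/h
Sensible, feed 147→25 °C: -52660 kJ/h
Outlet flows (mol/h): A 307.38, B 1872.6, H₂O 1872.6
Sensible, products 25→80.3 °C: 21177 kJ/h
Q = ΔH = 47729 kJ/h = 13.258 kW
Heat supplied = 13258 W

Q_in = 13300 W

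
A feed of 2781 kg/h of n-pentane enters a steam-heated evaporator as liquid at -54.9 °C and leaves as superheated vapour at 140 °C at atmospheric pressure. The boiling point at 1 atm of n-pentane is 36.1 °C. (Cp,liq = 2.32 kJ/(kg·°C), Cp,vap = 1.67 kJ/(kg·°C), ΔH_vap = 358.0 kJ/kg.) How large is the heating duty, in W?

Q = 574000 W

liquid -54.9→36.1 °C: 211.12 kJ/kg
vaporisation at 36.1 °C: 358 kJ/kg
vapour 36.1→140 °C: 173.51 kJ/kg
Δh = 211.12 + 358 + 173.51 = 742.63 kJ/kg
Q = ṁ·Δh = 2781 kg/h × 742.63 kJ/kg = 2.0653e+06 kJ/h
|Q| = 573.68 kW = 573680 W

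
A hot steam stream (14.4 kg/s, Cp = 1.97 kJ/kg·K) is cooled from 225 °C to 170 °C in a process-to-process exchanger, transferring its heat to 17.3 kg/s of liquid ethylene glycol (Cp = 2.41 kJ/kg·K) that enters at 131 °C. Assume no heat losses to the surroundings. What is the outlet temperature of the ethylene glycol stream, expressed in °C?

T_c,out = 168 °C

Heat released by hot stream: Q = 14.4 × 1.97 × (225 − 170) = 1560.2 kJ/s
Energy balance on cold side (adiabatic exchanger): Q = ṁ_c·Cp_c·(T_c,out − T_c,in)
T_c,out = 131 + 1560.2/(17.3 × 2.41) = 168.42 °C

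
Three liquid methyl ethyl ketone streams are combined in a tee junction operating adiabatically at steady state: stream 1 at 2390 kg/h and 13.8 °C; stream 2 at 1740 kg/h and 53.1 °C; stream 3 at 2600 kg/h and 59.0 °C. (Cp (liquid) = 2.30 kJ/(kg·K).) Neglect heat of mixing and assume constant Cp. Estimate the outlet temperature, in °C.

T_out = 41.4 °C

No heat crosses the boundary, so H_out = H_in.
Σ ṁᵢCp,ᵢTᵢ = 2390×2.30×13.8 + 1740×2.30×53.1 + 2600×2.30×59.0 = 641180
Σ ṁᵢCp,ᵢ = 2390×2.30 + 1740×2.30 + 2600×2.30 = 15479
T_out = 641180 / 15479 = 41.423 °C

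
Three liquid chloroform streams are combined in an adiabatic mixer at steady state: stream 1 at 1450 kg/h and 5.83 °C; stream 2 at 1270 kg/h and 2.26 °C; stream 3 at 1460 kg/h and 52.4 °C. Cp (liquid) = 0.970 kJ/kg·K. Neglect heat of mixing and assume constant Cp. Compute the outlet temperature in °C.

No heat crosses the boundary, so H_out = H_in.
T_out = Σ ṁᵢCp,ᵢTᵢ / Σ ṁᵢCp,ᵢ
      = 85193 / 4054.6 = 21.011 °C

T_out = 21.0 °C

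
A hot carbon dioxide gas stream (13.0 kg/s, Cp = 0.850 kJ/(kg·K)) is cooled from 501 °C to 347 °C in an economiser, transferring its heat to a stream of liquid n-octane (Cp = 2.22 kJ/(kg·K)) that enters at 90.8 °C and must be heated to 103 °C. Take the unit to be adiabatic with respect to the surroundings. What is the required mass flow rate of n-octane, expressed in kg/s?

Heat released by hot stream: Q = 13.0 × 0.850 × (501 − 347) = 1701.7 kJ/s
Energy balance on cold side (adiabatic exchanger): Q = ṁ_c·Cp_c·(T_c,out − T_c,in)
ṁ_c = 1701.7 / [2.22 × (103 − 90.8)] = 62.83 kg/s

ṁ_c = 62.8 kg/s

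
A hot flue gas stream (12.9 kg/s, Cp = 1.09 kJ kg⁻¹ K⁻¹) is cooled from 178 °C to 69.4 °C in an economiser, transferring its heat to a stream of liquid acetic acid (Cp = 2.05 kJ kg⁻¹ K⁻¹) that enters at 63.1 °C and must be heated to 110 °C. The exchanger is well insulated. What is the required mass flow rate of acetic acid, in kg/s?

Heat released by hot stream: Q = 12.9 × 1.09 × (178 − 69.4) = 1527 kJ/s
Energy balance on cold side (adiabatic exchanger): Q = ṁ_c·Cp_c·(T_c,out − T_c,in)
ṁ_c = 1527 / [2.05 × (110 − 63.1)] = 15.883 kg/s

ṁ_c = 15.9 kg/s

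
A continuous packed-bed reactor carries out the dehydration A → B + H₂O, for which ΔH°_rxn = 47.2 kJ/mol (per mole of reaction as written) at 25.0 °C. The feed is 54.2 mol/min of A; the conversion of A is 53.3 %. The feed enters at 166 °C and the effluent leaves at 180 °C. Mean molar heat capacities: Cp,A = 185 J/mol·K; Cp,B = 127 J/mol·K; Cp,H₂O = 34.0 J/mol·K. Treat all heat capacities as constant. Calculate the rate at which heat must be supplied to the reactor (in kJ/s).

Q_in = 23.3 kJ/s

Extent of reaction ξ = 0.533 × 54.2 = 28.889 mol/min
Reaction term: ξ·ΔH°_rxn = 28.889 × 47.2 = 1363.5 kJ/min
Sensible, feed 166→25 °C: -1413.8 kJ/min
Outlet flows (mol/min): A 25.311, B 28.889, H₂O 28.889
Sensible, products 25→180 °C: 1446.7 kJ/min
Q = ΔH = 1396.5 kJ/min = 23.274 kW
Heat supplied = 23.274 kJ/s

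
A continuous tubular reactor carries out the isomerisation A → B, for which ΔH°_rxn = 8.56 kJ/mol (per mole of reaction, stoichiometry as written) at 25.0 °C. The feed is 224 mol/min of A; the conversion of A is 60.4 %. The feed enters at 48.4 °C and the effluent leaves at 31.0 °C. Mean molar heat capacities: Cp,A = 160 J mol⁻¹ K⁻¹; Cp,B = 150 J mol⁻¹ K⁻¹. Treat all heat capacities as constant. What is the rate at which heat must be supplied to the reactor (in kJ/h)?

Q_in = 31600 kJ/h

Extent of reaction ξ = 0.604 × 224 = 135.3 mol/min
Reaction term: ξ·ΔH°_rxn = 135.3 × 8.56 = 1158.1 kJ/min
Sensible, feed 48.4→25 °C: -838.66 kJ/min
Outlet flows (mol/min): A 88.704, B 135.3
Sensible, products 25→31.0 °C: 206.92 kJ/min
Q = ΔH = 526.4 kJ/min = 8.7733 kW
Heat supplied = 31584 kJ/h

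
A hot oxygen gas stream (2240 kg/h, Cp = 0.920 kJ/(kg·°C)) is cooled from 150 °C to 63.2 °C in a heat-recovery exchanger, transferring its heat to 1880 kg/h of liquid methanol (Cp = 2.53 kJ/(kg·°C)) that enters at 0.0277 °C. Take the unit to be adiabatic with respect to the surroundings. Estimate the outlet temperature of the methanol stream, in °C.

T_c,out = 37.6 °C

Heat released by hot stream: Q = 2240 × 0.920 × (150 − 63.2) = 178880 kJ/h
Energy balance on cold side (adiabatic exchanger): Q = ṁ_c·Cp_c·(T_c,out − T_c,in)
T_c,out = 0.0277 + 178880/(1880 × 2.53) = 37.635 °C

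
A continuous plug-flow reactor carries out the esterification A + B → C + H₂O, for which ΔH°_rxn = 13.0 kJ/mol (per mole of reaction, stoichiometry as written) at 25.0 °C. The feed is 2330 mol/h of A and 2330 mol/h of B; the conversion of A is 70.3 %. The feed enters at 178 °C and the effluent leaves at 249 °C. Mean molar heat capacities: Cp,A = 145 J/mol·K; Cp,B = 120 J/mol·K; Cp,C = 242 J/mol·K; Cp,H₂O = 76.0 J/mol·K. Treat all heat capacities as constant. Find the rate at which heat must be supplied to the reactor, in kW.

Q_in = 23.5 kW

Extent of reaction ξ = 0.703 × 2330 = 1638 mol/h
Reaction term: ξ·ΔH°_rxn = 1638 × 13.0 = 21294 kJ/h
Sensible, feed 178→25 °C: -94470 kJ/h
Outlet flows (mol/h): A 692.01, B 692.01, C 1638, H₂O 1638
Sensible, products 25→249 °C: 157760 kJ/h
Q = ΔH = 84579 kJ/h = 23.494 kW
Heat supplied = 23.494 kW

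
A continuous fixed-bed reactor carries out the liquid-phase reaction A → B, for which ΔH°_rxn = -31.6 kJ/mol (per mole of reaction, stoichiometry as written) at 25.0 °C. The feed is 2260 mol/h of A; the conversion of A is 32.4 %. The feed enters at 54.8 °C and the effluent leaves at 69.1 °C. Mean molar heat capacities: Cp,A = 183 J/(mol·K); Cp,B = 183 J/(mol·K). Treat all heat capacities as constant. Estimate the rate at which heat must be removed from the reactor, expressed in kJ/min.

Q_out = 287 kJ/min

Extent of reaction ξ = 0.324 × 2260 = 732.24 mol/h
Reaction term: ξ·ΔH°_rxn = 732.24 × -31.6 = -23139 kJ/h
Sensible, feed 54.8→25 °C: -12325 kJ/h
Outlet flows (mol/h): A 1527.8, B 732.24
Sensible, products 25→69.1 °C: 18239 kJ/h
Q = ΔH = -17225 kJ/h = -4.7846 kW
Heat removed = 287.08 kJ/min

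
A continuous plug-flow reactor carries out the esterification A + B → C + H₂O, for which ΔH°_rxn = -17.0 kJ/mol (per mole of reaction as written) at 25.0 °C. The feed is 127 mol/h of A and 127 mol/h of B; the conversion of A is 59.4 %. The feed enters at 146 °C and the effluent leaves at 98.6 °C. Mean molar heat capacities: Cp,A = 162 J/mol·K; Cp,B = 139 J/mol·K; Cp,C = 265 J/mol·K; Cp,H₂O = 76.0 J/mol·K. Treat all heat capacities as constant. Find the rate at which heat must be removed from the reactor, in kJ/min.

Q_out = 47.9 kJ/min

Extent of reaction ξ = 0.594 × 127 = 75.438 mol/h
Reaction term: ξ·ΔH°_rxn = 75.438 × -17.0 = -1282.4 kJ/h
Sensible, feed 146→25 °C: -4625.5 kJ/h
Outlet flows (mol/h): A 51.562, B 51.562, C 75.438, H₂O 75.438
Sensible, products 25→98.6 °C: 3035.6 kJ/h
Q = ΔH = -2872.3 kJ/h = -0.79787 kW
Heat removed = 47.872 kJ/min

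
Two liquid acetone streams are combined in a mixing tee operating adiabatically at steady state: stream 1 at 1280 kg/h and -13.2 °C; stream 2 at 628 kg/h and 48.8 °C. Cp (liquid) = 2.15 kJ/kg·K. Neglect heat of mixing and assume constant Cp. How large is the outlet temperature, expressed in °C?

Adiabatic, steady state ⇒ Σ ṁᵢCp,ᵢ(T_out − Tᵢ) = 0
Σ ṁᵢCp,ᵢTᵢ = 1280×2.15×-13.2 + 628×2.15×48.8 = 29563
Σ ṁᵢCp,ᵢ = 1280×2.15 + 628×2.15 = 4102.2
T_out = 29563 / 4102.2 = 7.2067 °C

T_out = 7.21 °C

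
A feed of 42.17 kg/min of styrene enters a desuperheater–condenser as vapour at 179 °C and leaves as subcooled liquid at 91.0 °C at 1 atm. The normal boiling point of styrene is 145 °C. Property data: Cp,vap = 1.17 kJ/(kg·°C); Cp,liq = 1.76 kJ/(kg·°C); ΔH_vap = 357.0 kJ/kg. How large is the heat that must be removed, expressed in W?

Q_c = 346000 W

vapour 179→145 °C: -39.78 kJ/kg
condensation at 145 °C: -357 kJ/kg
liquid 145→91.0 °C: -95.04 kJ/kg
Δh = -39.78 + -357 + -95.04 = -491.82 kJ/kg
Q = ṁ·Δh = 42.17 kg/min × -491.82 kJ/kg = -20740 kJ/min
|Q| = 345.67 kW = 345670 W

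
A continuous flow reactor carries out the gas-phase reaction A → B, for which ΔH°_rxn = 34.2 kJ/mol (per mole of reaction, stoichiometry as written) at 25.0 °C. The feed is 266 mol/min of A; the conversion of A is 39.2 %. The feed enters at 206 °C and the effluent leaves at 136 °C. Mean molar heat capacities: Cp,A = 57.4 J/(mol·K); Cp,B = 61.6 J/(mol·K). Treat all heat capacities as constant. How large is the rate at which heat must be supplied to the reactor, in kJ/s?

Extent of reaction ξ = 0.392 × 266 = 104.27 mol/min
Reaction term: ξ·ΔH°_rxn = 104.27 × 34.2 = 3566.1 kJ/min
Sensible, feed 206→25 °C: -2763.6 kJ/min
Outlet flows (mol/min): A 161.73, B 104.27
Sensible, products 25→136 °C: 1743.4 kJ/min
Q = ΔH = 2545.9 kJ/min = 42.432 kW
Heat supplied = 42.432 kJ/s

Q_in = 42.4 kJ/s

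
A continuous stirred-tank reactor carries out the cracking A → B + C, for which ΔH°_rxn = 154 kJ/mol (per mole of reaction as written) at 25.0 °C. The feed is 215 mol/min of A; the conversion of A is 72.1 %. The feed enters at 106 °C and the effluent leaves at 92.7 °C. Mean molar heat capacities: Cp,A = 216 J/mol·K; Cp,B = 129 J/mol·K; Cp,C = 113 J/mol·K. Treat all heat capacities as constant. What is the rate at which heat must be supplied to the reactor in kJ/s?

Extent of reaction ξ = 0.721 × 215 = 155.01 mol/min
Reaction term: ξ·ΔH°_rxn = 155.01 × 154 = 23872 kJ/min
Sensible, feed 106→25 °C: -3761.6 kJ/min
Outlet flows (mol/min): A 59.985, B 155.01, C 155.01
Sensible, products 25→92.7 °C: 3416.8 kJ/min
Q = ΔH = 23528 kJ/min = 392.13 kW
Heat supplied = 392.13 kJ/s

Q_in = 392 kJ/s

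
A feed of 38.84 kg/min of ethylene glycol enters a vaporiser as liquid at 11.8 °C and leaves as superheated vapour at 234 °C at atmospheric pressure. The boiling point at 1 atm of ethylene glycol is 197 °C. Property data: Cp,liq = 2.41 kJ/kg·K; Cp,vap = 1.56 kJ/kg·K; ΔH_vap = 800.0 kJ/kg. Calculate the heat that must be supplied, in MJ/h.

liquid 11.8→197 °C: 446.33 kJ/kg
vaporisation at 197 °C: 800 kJ/kg
vapour 197→234 °C: 57.72 kJ/kg
Δh = 446.33 + 800 + 57.72 = 1304.1 kJ/kg
Q = ṁ·Δh = 38.84 kg/min × 1304.1 kJ/kg = 50649 kJ/min
|Q| = 844.16 kW = 3039 MJ/h

Q = 3040 MJ/h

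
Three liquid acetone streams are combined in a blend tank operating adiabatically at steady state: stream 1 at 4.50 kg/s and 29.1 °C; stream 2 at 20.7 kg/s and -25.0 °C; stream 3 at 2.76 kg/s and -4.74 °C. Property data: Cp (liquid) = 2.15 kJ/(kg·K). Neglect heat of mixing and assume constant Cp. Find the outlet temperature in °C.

T_out = -14.3 °C

Energy balance with Q = 0: Σ ṁᵢCp,ᵢ(T_out − Tᵢ) = 0
Σ ṁᵢCp,ᵢTᵢ = 4.50×2.15×29.1 + 20.7×2.15×-25.0 + 2.76×2.15×-4.74 = -859.21
Σ ṁᵢCp,ᵢ = 4.50×2.15 + 20.7×2.15 + 2.76×2.15 = 60.114
T_out = -859.21 / 60.114 = -14.293 °C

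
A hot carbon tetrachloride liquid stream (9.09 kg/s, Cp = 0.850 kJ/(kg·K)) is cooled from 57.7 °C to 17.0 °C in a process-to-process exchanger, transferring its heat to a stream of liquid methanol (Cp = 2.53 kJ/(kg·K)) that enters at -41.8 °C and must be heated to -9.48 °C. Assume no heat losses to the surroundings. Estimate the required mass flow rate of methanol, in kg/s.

ṁ_c = 3.85 kg/s

Heat released by hot stream: Q = 9.09 × 0.850 × (57.7 − 17.0) = 314.47 kJ/s
Energy balance on cold side (adiabatic exchanger): Q = ṁ_c·Cp_c·(T_c,out − T_c,in)
ṁ_c = 314.47 / [2.53 × (-9.48 − -41.8)] = 3.8458 kg/s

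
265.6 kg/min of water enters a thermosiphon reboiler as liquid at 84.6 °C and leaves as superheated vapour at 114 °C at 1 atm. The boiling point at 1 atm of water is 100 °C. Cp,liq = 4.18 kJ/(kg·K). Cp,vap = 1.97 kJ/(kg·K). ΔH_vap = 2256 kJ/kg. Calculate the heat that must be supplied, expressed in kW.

liquid 84.6→100 °C: 64.372 kJ/kg
vaporisation at 100 °C: 2256 kJ/kg
vapour 100→114 °C: 27.58 kJ/kg
Δh = 64.372 + 2256 + 27.58 = 2348 kJ/kg
Q = ṁ·Δh = 265.6 kg/min × 2348 kJ/kg = 623620 kJ/min
|Q| = 10394 kW

Q = 10400 kW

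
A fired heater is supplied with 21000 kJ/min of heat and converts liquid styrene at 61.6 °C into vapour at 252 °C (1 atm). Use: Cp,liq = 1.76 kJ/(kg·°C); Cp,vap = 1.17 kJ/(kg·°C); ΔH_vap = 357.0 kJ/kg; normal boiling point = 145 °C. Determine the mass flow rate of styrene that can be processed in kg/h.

ṁ = 2000 kg/h

Δh = 1.76×(145−61.6) + 357.0 + 1.17×(252−145) = 628.97 kJ/kg
Q = 21000 kJ/min = 350 kJ/s = 1.26e+06 kJ/h
ṁ = Q/Δh = 1.26e+06 / 628.97 = 2003.3 kg/h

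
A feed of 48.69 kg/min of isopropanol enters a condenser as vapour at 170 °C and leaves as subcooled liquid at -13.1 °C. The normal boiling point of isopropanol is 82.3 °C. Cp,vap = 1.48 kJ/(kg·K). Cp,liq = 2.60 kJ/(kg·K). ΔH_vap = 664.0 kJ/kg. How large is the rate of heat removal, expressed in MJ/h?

Q_c = 3040 MJ/h

vapour 170→82.3 °C: -129.8 kJ/kg
condensation at 82.3 °C: -664 kJ/kg
liquid 82.3→-13.1 °C: -248.04 kJ/kg
Δh = -129.8 + -664 + -248.04 = -1041.8 kJ/kg
Q = ṁ·Δh = 48.69 kg/min × -1041.8 kJ/kg = -50727 kJ/min
|Q| = 845.45 kW = 3043.6 MJ/h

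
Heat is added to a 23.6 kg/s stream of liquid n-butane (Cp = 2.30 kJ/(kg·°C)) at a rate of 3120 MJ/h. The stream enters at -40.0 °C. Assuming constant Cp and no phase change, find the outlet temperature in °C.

T_out = -24.0 °C

Q = 3120 MJ/h = 866.67 kJ/s
ΔT = Q/(ṁ·Cp) = 866.67/(23.6×2.30) = 15.967 K
T_out = -40.0 + 15.967 = -24.033 °C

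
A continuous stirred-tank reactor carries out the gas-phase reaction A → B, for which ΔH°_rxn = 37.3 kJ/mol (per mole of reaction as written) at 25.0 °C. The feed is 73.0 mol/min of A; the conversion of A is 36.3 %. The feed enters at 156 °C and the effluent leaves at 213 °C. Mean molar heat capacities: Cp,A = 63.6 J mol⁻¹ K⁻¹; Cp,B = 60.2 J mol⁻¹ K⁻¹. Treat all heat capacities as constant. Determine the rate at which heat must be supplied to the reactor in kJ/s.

Q_in = 20.6 kJ/s

Extent of reaction ξ = 0.363 × 73.0 = 26.499 mol/min
Reaction term: ξ·ΔH°_rxn = 26.499 × 37.3 = 988.41 kJ/min
Sensible, feed 156→25 °C: -608.21 kJ/min
Outlet flows (mol/min): A 46.501, B 26.499
Sensible, products 25→213 °C: 855.91 kJ/min
Q = ΔH = 1236.1 kJ/min = 20.602 kW
Heat supplied = 20.602 kJ/s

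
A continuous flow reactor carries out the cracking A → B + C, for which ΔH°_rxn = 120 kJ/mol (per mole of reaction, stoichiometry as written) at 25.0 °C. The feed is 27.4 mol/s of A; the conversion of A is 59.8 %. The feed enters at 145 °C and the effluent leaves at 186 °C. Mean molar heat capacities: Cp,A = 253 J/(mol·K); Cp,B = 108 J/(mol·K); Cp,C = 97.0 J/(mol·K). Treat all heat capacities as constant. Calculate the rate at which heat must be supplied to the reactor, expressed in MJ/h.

Extent of reaction ξ = 0.598 × 27.4 = 16.385 mol/s
Reaction term: ξ·ΔH°_rxn = 16.385 × 120 = 1966.2 kJ/s
Sensible, feed 145→25 °C: -831.86 kJ/s
Outlet flows (mol/s): A 11.015, B 16.385, C 16.385
Sensible, products 25→186 °C: 989.46 kJ/s
Q = ΔH = 2123.8 kJ/s = 2123.8 kW
Heat supplied = 7645.7 MJ/h

Q_in = 7650 MJ/h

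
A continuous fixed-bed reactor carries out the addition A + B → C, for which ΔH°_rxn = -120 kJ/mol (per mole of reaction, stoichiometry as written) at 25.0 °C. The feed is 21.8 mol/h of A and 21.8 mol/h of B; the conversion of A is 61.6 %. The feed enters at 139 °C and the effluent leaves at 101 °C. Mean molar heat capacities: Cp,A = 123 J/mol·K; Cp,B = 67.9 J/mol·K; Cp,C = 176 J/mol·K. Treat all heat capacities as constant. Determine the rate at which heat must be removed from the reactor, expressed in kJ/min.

Q_out = 29.7 kJ/min

Extent of reaction ξ = 0.616 × 21.8 = 13.429 mol/h
Reaction term: ξ·ΔH°_rxn = 13.429 × -120 = -1611.5 kJ/h
Sensible, feed 139→25 °C: -474.42 kJ/h
Outlet flows (mol/h): A 8.3712, B 8.3712, C 13.429
Sensible, products 25→101 °C: 301.08 kJ/h
Q = ΔH = -1784.8 kJ/h = -0.49578 kW
Heat removed = 29.747 kJ/min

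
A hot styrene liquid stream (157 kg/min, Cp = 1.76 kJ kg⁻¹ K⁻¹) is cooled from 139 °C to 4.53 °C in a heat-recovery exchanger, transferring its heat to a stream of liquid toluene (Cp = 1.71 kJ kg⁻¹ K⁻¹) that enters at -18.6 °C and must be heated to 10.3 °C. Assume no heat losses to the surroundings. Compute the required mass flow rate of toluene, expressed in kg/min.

Heat released by hot stream: Q = 157 × 1.76 × (139 − 4.53) = 37157 kJ/min
Energy balance on cold side (adiabatic exchanger): Q = ṁ_c·Cp_c·(T_c,out − T_c,in)
ṁ_c = 37157 / [1.71 × (10.3 − -18.6)] = 751.87 kg/min

ṁ_c = 752 kg/min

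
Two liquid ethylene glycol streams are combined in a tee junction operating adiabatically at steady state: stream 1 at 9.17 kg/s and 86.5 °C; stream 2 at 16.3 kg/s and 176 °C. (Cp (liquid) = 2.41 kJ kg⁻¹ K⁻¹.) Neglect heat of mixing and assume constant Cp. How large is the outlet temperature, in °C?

T_out = 144 °C

Energy balance with Q = 0: Σ ṁᵢCp,ᵢ(T_out − Tᵢ) = 0
Σ ṁᵢCp,ᵢTᵢ = 9.17×2.41×86.5 + 16.3×2.41×176 = 8825.4
Σ ṁᵢCp,ᵢ = 9.17×2.41 + 16.3×2.41 = 61.383
T_out = 8825.4 / 61.383 = 143.78 °C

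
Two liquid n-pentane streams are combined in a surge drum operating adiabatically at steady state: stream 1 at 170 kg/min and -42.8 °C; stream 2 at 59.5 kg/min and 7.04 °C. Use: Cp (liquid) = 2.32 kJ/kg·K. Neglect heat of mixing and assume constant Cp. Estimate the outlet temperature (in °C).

T_out = -29.9 °C

No heat crosses the boundary, so H_out = H_in.
T_out = Σ ṁᵢCp,ᵢTᵢ / Σ ṁᵢCp,ᵢ
      = -15909 / 532.44 = -29.879 °C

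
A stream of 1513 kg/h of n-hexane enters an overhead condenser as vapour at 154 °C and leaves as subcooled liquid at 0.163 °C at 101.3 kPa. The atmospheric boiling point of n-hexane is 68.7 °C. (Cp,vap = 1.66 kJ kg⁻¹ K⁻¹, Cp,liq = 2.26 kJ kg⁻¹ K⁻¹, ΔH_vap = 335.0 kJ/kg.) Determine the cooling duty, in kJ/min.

vapour 154→68.7 °C: -141.6 kJ/kg
condensation at 68.7 °C: -335 kJ/kg
liquid 68.7→0.163 °C: -154.89 kJ/kg
Δh = -141.6 + -335 + -154.89 = -631.49 kJ/kg
Q = ṁ·Δh = 1513 kg/h × -631.49 kJ/kg = -955450 kJ/h
|Q| = 265.4 kW = 15924 kJ/min

Q_c = 15900 kJ/min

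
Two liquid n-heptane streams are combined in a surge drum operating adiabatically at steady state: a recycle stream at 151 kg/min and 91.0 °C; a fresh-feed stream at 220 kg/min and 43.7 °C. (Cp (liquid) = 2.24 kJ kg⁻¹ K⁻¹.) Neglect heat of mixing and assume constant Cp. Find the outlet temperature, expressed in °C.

T_out = 63.0 °C

No heat crosses the boundary, so H_out = H_in.
Σ ṁᵢCp,ᵢTᵢ = 151×2.24×91.0 + 220×2.24×43.7 = 52315
Σ ṁᵢCp,ᵢ = 151×2.24 + 220×2.24 = 831.04
T_out = 52315 / 831.04 = 62.951 °C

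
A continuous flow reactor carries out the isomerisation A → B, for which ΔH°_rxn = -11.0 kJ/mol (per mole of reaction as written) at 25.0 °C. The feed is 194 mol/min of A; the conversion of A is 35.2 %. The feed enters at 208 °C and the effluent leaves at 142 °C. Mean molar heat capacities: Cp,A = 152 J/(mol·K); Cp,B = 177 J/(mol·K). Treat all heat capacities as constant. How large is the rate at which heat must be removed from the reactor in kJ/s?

Extent of reaction ξ = 0.352 × 194 = 68.288 mol/min
Reaction term: ξ·ΔH°_rxn = 68.288 × -11.0 = -751.17 kJ/min
Sensible, feed 208→25 °C: -5396.3 kJ/min
Outlet flows (mol/min): A 125.71, B 68.288
Sensible, products 25→142 °C: 3649.8 kJ/min
Q = ΔH = -2497.6 kJ/min = -41.627 kW
Heat removed = 41.627 kJ/s

Q_out = 41.6 kJ/s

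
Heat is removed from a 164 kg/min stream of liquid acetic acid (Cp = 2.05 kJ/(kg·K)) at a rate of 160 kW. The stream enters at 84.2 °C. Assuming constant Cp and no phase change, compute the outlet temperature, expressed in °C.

Q = 160 kW = 9600 kJ/min
ΔT = Q/(ṁ·Cp) = 9600/(164×2.05) = 28.554 K
T_out = 84.2 − 28.554 = 55.646 °C

T_out = 55.6 °C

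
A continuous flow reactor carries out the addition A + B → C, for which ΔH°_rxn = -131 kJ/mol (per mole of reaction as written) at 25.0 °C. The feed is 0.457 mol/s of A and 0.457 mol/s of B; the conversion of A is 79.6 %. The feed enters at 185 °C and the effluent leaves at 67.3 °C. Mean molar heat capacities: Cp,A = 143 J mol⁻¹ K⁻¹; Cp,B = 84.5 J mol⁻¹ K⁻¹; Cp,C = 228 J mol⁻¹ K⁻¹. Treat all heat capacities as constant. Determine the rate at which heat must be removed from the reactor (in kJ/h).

Extent of reaction ξ = 0.796 × 0.457 = 0.36377 mol/s
Reaction term: ξ·ΔH°_rxn = 0.36377 × -131 = -47.654 kJ/s
Sensible, feed 185→25 °C: -16.635 kJ/s
Outlet flows (mol/s): A 0.093228, B 0.093228, C 0.36377
Sensible, products 25→67.3 °C: 4.4055 kJ/s
Q = ΔH = -59.883 kJ/s = -59.883 kW
Heat removed = 215580 kJ/h

Q_out = 216000 kJ/h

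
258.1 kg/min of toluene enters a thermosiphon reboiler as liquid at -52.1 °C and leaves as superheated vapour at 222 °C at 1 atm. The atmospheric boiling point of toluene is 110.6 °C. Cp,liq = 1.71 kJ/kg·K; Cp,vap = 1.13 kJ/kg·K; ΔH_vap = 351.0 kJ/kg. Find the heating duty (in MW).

Q = 3.25 MW

liquid -52.1→110.6 °C: 278.22 kJ/kg
vaporisation at 110.6 °C: 351 kJ/kg
vapour 110.6→222 °C: 125.88 kJ/kg
Δh = 278.22 + 351 + 125.88 = 755.1 kJ/kg
Q = ṁ·Δh = 258.1 kg/min × 755.1 kJ/kg = 194890 kJ/min
|Q| = 3248.2 kW = 3.2482 MW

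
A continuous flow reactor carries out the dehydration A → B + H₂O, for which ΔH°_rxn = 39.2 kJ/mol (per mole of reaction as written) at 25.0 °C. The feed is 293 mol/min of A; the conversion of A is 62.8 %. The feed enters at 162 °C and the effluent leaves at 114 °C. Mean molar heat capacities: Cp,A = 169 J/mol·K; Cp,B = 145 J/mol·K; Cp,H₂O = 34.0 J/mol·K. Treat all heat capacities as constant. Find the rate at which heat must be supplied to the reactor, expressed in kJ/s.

Extent of reaction ξ = 0.628 × 293 = 184 mol/min
Reaction term: ξ·ΔH°_rxn = 184 × 39.2 = 7213 kJ/min
Sensible, feed 162→25 °C: -6783.8 kJ/min
Outlet flows (mol/min): A 109, B 184, H₂O 184
Sensible, products 25→114 °C: 4570.8 kJ/min
Q = ΔH = 4999.9 kJ/min = 83.332 kW
Heat supplied = 83.332 kJ/s

Q_in = 83.3 kJ/s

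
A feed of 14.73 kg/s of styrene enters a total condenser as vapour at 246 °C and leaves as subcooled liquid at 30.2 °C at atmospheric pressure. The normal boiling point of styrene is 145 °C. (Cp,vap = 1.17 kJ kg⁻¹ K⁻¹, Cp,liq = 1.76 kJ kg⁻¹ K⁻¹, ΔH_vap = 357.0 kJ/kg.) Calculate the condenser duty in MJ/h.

Q_c = 35900 MJ/h

vapour 246→145 °C: -118.17 kJ/kg
condensation at 145 °C: -357 kJ/kg
liquid 145→30.2 °C: -202.05 kJ/kg
Δh = -118.17 + -357 + -202.05 = -677.22 kJ/kg
Q = ṁ·Δh = 14.73 kg/s × -677.22 kJ/kg = -9975.4 kJ/s
|Q| = 9975.4 kW = 35912 MJ/h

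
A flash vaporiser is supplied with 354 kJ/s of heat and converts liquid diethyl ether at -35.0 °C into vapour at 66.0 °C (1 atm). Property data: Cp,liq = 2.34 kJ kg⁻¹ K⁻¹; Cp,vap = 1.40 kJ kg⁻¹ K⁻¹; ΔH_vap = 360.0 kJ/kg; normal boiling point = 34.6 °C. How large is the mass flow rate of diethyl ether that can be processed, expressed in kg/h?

ṁ = 2250 kg/h

Δh = 2.34×(34.6−-35.0) + 360.0 + 1.40×(66.0−34.6) = 566.82 kJ/kg
Q = 354 kJ/s = 354 kJ/s = 1.2744e+06 kJ/h
ṁ = Q/Δh = 1.2744e+06 / 566.82 = 2248.3 kg/h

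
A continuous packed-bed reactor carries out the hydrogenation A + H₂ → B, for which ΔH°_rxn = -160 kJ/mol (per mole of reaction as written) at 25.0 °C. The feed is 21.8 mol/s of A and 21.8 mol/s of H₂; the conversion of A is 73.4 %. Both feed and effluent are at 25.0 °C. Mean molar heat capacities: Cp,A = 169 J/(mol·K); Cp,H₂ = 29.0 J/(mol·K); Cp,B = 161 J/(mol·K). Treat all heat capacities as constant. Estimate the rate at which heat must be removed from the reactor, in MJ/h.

Extent of reaction ξ = 0.734 × 21.8 = 16.001 mol/s
Reaction term: ξ·ΔH°_rxn = 16.001 × -160 = -2560.2 kJ/s
Q = ΔH = -2560.2 kJ/s = -2560.2 kW
Heat removed = 9216.7 MJ/h

Q_out = 9220 MJ/h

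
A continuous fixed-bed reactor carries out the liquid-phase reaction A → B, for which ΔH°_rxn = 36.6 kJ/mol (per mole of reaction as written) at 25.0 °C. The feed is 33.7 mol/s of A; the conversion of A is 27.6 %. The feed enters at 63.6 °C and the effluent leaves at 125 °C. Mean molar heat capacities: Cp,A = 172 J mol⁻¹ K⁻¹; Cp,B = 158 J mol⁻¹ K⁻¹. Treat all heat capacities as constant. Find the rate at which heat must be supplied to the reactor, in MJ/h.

Q_in = 2460 MJ/h

Extent of reaction ξ = 0.276 × 33.7 = 9.3012 mol/s
Reaction term: ξ·ΔH°_rxn = 9.3012 × 36.6 = 340.42 kJ/s
Sensible, feed 63.6→25 °C: -223.74 kJ/s
Outlet flows (mol/s): A 24.399, B 9.3012
Sensible, products 25→125 °C: 566.62 kJ/s
Q = ΔH = 683.3 kJ/s = 683.3 kW
Heat supplied = 2459.9 MJ/h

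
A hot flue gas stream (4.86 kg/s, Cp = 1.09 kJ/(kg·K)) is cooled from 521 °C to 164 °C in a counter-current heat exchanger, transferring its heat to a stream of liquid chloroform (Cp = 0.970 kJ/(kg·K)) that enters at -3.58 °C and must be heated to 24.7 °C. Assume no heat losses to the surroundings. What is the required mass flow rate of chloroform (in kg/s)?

Heat released by hot stream: Q = 4.86 × 1.09 × (521 − 164) = 1891.2 kJ/s
Energy balance on cold side (adiabatic exchanger): Q = ṁ_c·Cp_c·(T_c,out − T_c,in)
ṁ_c = 1891.2 / [0.970 × (24.7 − -3.58)] = 68.941 kg/s

ṁ_c = 68.9 kg/s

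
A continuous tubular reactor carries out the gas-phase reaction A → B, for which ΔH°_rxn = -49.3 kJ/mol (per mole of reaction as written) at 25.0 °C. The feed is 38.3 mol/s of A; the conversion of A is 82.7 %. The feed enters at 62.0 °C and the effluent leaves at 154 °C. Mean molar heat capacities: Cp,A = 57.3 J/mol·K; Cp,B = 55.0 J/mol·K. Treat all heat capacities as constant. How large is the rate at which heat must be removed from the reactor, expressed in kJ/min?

Extent of reaction ξ = 0.827 × 38.3 = 31.674 mol/s
Reaction term: ξ·ΔH°_rxn = 31.674 × -49.3 = -1561.5 kJ/s
Sensible, feed 62.0→25 °C: -81.2 kJ/s
Outlet flows (mol/s): A 6.6259, B 31.674
Sensible, products 25→154 °C: 273.7 kJ/s
Q = ΔH = -1369 kJ/s = -1369 kW
Heat removed = 82142 kJ/min

Q_out = 82100 kJ/min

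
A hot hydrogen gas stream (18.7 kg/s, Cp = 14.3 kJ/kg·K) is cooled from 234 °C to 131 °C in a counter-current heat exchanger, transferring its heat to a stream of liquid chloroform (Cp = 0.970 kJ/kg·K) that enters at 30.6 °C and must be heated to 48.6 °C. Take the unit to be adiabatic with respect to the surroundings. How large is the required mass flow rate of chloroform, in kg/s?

ṁ_c = 1580 kg/s

Heat released by hot stream: Q = 18.7 × 14.3 × (234 − 131) = 27543 kJ/s
Energy balance on cold side (adiabatic exchanger): Q = ṁ_c·Cp_c·(T_c,out − T_c,in)
ṁ_c = 27543 / [0.970 × (48.6 − 30.6)] = 1577.5 kg/s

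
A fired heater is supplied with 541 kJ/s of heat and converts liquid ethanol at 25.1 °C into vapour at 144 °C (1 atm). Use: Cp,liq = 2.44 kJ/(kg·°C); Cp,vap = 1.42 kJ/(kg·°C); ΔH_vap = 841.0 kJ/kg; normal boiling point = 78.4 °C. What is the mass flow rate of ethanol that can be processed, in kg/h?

Δh = 2.44×(78.4−25.1) + 841.0 + 1.42×(144−78.4) = 1064.2 kJ/kg
Q = 541 kJ/s = 541 kJ/s = 1.9476e+06 kJ/h
ṁ = Q/Δh = 1.9476e+06 / 1064.2 = 1830.1 kg/h

ṁ = 1830 kg/h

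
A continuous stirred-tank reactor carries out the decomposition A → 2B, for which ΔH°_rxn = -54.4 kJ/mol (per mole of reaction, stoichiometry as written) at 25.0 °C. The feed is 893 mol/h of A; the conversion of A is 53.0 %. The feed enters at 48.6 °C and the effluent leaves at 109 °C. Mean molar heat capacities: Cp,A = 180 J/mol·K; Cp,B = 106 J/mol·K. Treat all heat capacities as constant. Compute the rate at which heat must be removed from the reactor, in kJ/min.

Extent of reaction ξ = 0.530 × 893 = 473.29 mol/h
Reaction term: ξ·ΔH°_rxn = 473.29 × -54.4 = -25747 kJ/h
Sensible, feed 48.6→25 °C: -3793.5 kJ/h
Outlet flows (mol/h): A 419.71, B 946.58
Sensible, products 25→109 °C: 14774 kJ/h
Q = ΔH = -14766 kJ/h = -4.1017 kW
Heat removed = 246.1 kJ/min

Q_out = 246 kJ/min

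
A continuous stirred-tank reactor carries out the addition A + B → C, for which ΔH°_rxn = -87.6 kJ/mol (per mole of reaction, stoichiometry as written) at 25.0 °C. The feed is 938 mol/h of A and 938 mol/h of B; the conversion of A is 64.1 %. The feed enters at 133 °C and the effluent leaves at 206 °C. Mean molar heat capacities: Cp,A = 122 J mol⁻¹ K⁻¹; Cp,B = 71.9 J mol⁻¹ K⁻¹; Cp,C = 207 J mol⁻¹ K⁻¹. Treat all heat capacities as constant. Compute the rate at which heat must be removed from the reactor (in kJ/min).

Q_out = 633 kJ/min

Extent of reaction ξ = 0.641 × 938 = 601.26 mol/h
Reaction term: ξ·ΔH°_rxn = 601.26 × -87.6 = -52670 kJ/h
Sensible, feed 133→25 °C: -19643 kJ/h
Outlet flows (mol/h): A 336.74, B 336.74, C 601.26
Sensible, products 25→206 °C: 34346 kJ/h
Q = ΔH = -37967 kJ/h = -10.547 kW
Heat removed = 632.79 kJ/min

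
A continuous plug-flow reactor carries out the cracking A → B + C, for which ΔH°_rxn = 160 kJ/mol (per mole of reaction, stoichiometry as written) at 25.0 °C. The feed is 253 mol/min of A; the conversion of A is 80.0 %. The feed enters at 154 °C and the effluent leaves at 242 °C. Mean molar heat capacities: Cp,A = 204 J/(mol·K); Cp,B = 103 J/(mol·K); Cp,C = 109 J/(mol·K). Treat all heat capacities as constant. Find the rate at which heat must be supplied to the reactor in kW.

Q_in = 621 kW

Extent of reaction ξ = 0.800 × 253 = 202.4 mol/min
Reaction term: ξ·ΔH°_rxn = 202.4 × 160 = 32384 kJ/min
Sensible, feed 154→25 °C: -6657.9 kJ/min
Outlet flows (mol/min): A 50.6, B 202.4, C 202.4
Sensible, products 25→242 °C: 11551 kJ/min
Q = ΔH = 37277 kJ/min = 621.29 kW
Heat supplied = 621.29 kW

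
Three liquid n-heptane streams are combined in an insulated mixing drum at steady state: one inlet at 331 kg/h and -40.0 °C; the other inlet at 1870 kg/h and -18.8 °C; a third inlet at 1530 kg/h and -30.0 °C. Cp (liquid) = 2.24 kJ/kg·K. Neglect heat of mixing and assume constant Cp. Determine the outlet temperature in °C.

T_out = -25.3 °C

No heat crosses the boundary, so H_out = H_in.
T_out = Σ ṁᵢCp,ᵢTᵢ / Σ ṁᵢCp,ᵢ
      = -211220 / 8357.4 = -25.274 °C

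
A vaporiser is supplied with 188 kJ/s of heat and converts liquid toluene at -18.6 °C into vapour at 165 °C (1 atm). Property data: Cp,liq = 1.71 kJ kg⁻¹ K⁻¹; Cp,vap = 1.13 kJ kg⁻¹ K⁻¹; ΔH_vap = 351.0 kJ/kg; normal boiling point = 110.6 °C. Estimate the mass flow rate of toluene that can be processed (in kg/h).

ṁ = 1070 kg/h

Δh = 1.71×(110.6−-18.6) + 351.0 + 1.13×(165−110.6) = 633.4 kJ/kg
Q = 188 kJ/s = 188 kJ/s = 676800 kJ/h
ṁ = Q/Δh = 676800 / 633.4 = 1068.5 kg/h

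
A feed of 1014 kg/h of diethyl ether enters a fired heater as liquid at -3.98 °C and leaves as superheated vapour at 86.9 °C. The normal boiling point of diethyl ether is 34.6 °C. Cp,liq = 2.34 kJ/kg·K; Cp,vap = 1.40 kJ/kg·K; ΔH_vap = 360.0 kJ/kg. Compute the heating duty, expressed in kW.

liquid -3.98→34.6 °C: 90.277 kJ/kg
vaporisation at 34.6 °C: 360 kJ/kg
vapour 34.6→86.9 °C: 73.22 kJ/kg
Δh = 90.277 + 360 + 73.22 = 523.5 kJ/kg
Q = ṁ·Δh = 1014 kg/h × 523.5 kJ/kg = 530830 kJ/h
|Q| = 147.45 kW

Q = 147 kW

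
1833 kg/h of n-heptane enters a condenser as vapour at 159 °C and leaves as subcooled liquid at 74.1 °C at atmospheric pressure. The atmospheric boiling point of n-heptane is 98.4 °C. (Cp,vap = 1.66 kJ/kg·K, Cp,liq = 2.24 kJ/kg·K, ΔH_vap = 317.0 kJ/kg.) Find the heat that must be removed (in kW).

vapour 159→98.4 °C: -100.6 kJ/kg
condensation at 98.4 °C: -317 kJ/kg
liquid 98.4→74.1 °C: -54.432 kJ/kg
Δh = -100.6 + -317 + -54.432 = -472.03 kJ/kg
Q = ṁ·Δh = 1833 kg/h × -472.03 kJ/kg = -865230 kJ/h
|Q| = 240.34 kW

Q_c = 240 kW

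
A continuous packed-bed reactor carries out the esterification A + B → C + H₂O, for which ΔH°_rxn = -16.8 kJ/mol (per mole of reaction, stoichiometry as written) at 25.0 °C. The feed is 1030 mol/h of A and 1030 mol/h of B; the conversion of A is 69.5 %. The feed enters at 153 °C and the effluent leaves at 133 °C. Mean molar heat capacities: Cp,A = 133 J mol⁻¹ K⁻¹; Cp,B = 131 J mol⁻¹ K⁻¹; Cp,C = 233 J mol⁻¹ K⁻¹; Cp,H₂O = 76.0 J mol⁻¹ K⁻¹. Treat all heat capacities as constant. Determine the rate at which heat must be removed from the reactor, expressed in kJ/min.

Q_out = 233 kJ/min

Extent of reaction ξ = 0.695 × 1030 = 715.85 mol/h
Reaction term: ξ·ΔH°_rxn = 715.85 × -16.8 = -12026 kJ/h
Sensible, feed 153→25 °C: -34806 kJ/h
Outlet flows (mol/h): A 314.15, B 314.15, C 715.85, H₂O 715.85
Sensible, products 25→133 °C: 32846 kJ/h
Q = ΔH = -13986 kJ/h = -3.8849 kW
Heat removed = 233.09 kJ/min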